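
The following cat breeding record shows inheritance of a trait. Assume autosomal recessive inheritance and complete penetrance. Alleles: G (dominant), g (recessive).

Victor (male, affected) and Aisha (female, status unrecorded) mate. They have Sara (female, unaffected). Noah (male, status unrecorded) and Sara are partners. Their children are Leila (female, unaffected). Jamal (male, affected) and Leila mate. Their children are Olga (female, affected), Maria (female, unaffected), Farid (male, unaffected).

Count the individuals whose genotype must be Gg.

4

Obligate heterozygotes: Sara is unaffected so carries G and received g from Victor (gg), so Sara is Gg; Leila is unaffected so carries G and passed g to Olga (gg), so Leila is Gg; Maria is unaffected so carries G and received g from Jamal (gg), so Maria is Gg; Farid is unaffected so carries G and received g from Jamal (gg), so Farid is Gg.
Every other individual is either homozygous by phenotype or has at least one consistent homozygous assignment, so the count is 4.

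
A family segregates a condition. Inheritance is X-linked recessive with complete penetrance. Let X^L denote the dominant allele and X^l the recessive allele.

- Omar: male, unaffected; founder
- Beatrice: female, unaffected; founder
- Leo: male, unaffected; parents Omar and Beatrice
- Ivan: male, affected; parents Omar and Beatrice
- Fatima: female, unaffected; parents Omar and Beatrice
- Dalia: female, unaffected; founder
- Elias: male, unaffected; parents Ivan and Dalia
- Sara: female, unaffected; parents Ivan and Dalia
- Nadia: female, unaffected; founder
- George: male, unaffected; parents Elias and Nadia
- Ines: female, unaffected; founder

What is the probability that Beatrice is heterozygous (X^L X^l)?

Beatrice is unaffected so carries L and passed l to Ivan (X^l Y), so Beatrice is X^L X^l, giving P(X^L X^l) = 1.

1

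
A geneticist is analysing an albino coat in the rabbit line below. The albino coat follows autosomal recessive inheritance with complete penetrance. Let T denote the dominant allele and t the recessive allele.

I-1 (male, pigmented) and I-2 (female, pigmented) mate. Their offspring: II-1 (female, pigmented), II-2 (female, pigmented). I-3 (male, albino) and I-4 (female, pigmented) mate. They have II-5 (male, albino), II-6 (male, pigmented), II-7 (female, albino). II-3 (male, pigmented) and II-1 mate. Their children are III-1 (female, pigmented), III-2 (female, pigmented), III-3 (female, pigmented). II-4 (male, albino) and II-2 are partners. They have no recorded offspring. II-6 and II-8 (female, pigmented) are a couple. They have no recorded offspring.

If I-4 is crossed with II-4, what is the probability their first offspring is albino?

1/2

I-4 is pigmented so carries T and passed t to II-5 (tt), so I-4 is Tt.
II-4 is albino, so II-4 is tt.
The cross gives 1/2 Tt : 1/2 tt, so P(offspring is albino) = 1/2.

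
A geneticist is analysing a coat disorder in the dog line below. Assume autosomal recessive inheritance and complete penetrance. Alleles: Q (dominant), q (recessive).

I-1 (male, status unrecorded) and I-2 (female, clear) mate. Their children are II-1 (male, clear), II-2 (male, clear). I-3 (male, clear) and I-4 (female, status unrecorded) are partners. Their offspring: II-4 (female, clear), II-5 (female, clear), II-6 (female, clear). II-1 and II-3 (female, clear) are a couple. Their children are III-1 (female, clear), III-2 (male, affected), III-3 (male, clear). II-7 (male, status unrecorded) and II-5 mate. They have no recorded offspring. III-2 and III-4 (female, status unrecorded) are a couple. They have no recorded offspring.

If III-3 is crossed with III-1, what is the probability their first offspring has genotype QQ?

4/9

II-1 is clear so carries Q and passed q to III-2 (qq), so II-1 is Qq.
II-3 is clear so carries Q and passed q to III-2 (qq), so II-3 is Qq.
III-3 is a clear offspring of II-1 (Qq) × II-3 (Qq), whose cross gives 1/4 QQ : 1/2 Qq : 1/4 qq; conditioning on being clear, III-3 is QQ with probability 1/3, Qq with probability 2/3.
III-1 is a clear offspring of II-1 (Qq) × II-3 (Qq), whose cross gives 1/4 QQ : 1/2 Qq : 1/4 qq; conditioning on being clear, III-1 is QQ with probability 1/3, Qq with probability 2/3.
Summing over parental genotype combinations, P(offspring has genotype QQ) = 1/9·1 + 2/9·1/2 + 2/9·1/2 + 4/9·1/4 = 4/9.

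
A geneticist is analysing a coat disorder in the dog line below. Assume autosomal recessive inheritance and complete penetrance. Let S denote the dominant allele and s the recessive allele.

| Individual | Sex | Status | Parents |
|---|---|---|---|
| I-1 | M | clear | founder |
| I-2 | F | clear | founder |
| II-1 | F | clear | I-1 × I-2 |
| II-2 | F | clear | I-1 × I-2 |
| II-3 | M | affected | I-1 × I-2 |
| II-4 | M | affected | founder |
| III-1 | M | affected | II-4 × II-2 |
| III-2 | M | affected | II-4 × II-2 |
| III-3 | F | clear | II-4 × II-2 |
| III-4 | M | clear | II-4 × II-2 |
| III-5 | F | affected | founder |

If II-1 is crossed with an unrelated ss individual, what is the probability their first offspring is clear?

I-1 is clear so carries S and passed s to II-3 (ss), so I-1 is Ss.
I-2 is clear so carries S and passed s to II-3 (ss), so I-2 is Ss.
II-1 is a clear offspring of I-1 (Ss) × I-2 (Ss), whose cross gives 1/4 SS : 1/2 Ss : 1/4 ss; conditioning on being clear, II-1 is SS with probability 1/3, Ss with probability 2/3.
Summing over parental genotype combinations, P(offspring is clear) = 1/3·1 + 2/3·1/2 = 2/3.

2/3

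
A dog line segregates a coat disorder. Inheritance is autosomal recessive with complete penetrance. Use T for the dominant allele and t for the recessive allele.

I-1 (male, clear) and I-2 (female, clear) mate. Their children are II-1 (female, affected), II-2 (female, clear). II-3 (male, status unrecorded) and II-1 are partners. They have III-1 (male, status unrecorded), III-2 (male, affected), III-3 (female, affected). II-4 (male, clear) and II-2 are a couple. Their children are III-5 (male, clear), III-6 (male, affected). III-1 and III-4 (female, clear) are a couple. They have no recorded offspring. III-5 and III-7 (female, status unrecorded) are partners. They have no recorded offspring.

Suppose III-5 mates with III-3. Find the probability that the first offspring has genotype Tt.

II-4 is clear so carries T and passed t to III-6 (tt), so II-4 is Tt.
II-2 is clear so carries T and passed t to III-6 (tt), so II-2 is Tt.
III-5 is a clear offspring of II-4 (Tt) × II-2 (Tt), whose cross gives 1/4 TT : 1/2 Tt : 1/4 tt; conditioning on being clear, III-5 is TT with probability 1/3, Tt with probability 2/3.
III-3 is affected, so III-3 is tt.
Summing over parental genotype combinations, P(offspring has genotype Tt) = 1/3·1 + 2/3·1/2 = 2/3.

2/3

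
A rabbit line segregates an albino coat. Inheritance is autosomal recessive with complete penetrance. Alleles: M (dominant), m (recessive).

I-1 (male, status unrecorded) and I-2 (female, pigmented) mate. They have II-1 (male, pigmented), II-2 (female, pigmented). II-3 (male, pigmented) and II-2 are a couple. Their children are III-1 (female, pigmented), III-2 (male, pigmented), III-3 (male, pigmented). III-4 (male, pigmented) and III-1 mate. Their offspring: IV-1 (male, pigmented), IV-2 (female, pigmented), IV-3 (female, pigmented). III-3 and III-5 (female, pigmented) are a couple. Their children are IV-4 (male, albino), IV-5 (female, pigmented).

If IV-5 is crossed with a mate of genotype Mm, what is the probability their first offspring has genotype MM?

1/3

III-3 is pigmented so carries M and passed m to IV-4 (mm), so III-3 is Mm.
III-5 is pigmented so carries M and passed m to IV-4 (mm), so III-5 is Mm.
IV-5 is a pigmented offspring of III-3 (Mm) × III-5 (Mm), whose cross gives 1/4 MM : 1/2 Mm : 1/4 mm; conditioning on being pigmented, IV-5 is MM with probability 1/3, Mm with probability 2/3.
Summing over parental genotype combinations, P(offspring has genotype MM) = 1/3·1/2 + 2/3·1/4 = 1/3.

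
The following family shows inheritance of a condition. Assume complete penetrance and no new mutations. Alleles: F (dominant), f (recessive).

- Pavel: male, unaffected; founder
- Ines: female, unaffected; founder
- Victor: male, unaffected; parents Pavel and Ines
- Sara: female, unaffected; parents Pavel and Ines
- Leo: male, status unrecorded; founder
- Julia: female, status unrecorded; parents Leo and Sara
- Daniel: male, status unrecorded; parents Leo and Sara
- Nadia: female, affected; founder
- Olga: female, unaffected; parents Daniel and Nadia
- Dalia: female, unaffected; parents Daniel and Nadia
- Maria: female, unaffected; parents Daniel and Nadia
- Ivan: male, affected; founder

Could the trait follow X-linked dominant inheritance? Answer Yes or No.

A consistent assignment under X-linked dominant exists: Pavel X^f Y, Ines X^f X^f, Victor X^f Y, Sara X^f X^f, Leo X^F Y, Julia X^F X^f, Daniel X^f Y, Nadia X^F X^f, Olga X^f X^f, Dalia X^f X^f, Maria X^f X^f, Ivan X^F Y.
In this assignment every recorded phenotype matches its genotype and every non-founder's genotype is obtainable from its parents' genotypes, so the pedigree is consistent.

Yes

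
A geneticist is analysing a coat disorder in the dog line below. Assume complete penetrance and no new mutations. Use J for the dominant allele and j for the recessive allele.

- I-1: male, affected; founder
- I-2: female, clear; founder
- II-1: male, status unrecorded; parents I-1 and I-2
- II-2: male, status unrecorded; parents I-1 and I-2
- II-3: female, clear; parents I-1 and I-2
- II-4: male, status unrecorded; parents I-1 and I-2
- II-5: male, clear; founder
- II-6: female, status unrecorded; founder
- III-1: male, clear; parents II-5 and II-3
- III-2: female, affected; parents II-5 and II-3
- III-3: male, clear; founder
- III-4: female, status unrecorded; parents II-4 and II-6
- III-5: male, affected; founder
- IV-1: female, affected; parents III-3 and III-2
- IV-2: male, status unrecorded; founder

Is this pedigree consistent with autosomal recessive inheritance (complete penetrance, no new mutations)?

Yes

A consistent assignment under autosomal recessive exists: I-1 jj, I-2 JJ, II-1 Jj, II-2 Jj, II-3 Jj, II-4 Jj, II-5 Jj, II-6 JJ, III-1 JJ, III-2 jj, III-3 Jj, III-4 JJ, III-5 jj, IV-1 jj, IV-2 JJ.
In this assignment every recorded phenotype matches its genotype and every non-founder's genotype is obtainable from its parents' genotypes, so the pedigree is consistent.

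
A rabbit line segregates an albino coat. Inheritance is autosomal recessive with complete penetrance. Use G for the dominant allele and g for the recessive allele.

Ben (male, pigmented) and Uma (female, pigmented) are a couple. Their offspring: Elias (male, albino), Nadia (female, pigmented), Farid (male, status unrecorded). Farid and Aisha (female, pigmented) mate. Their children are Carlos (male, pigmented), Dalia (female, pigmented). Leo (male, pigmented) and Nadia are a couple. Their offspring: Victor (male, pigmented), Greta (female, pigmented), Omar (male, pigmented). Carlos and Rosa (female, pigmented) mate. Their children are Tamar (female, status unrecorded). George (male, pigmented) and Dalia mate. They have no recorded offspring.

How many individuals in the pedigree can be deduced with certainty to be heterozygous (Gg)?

Obligate heterozygotes: Ben is pigmented so carries G and passed g to Elias (gg), so Ben is Gg; Uma is pigmented so carries G and passed g to Elias (gg), so Uma is Gg.
Every other individual is either homozygous by phenotype or has at least one consistent homozygous assignment, so the count is 2.

2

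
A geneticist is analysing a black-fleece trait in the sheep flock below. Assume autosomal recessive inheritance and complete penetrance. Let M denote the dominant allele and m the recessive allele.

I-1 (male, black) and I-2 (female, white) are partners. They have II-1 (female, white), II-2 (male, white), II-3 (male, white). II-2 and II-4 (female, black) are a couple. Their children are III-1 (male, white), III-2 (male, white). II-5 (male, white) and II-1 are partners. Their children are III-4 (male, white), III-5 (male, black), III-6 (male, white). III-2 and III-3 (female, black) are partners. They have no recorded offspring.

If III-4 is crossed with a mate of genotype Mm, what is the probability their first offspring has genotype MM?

II-5 is white so carries M and passed m to III-5 (mm), so II-5 is Mm.
II-1 is white so carries M and received m from I-1 (mm), so II-1 is Mm.
III-4 is a white offspring of II-5 (Mm) × II-1 (Mm), whose cross gives 1/4 MM : 1/2 Mm : 1/4 mm; conditioning on being white, III-4 is MM with probability 1/3, Mm with probability 2/3.
Summing over parental genotype combinations, P(offspring has genotype MM) = 1/3·1/2 + 2/3·1/4 = 1/3.

1/3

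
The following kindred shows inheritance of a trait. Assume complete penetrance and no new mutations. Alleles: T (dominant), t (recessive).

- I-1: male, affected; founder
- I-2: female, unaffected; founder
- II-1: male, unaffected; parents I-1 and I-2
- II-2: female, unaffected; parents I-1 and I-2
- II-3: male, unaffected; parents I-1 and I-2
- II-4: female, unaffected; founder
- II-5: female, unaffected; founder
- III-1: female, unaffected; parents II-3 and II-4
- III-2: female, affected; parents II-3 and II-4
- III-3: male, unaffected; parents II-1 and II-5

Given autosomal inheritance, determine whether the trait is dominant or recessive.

recessive

II-3 and II-4 are both unaffected yet have an affected child III-2. Under dominance, an affected child requires at least one affected parent, so the trait cannot be dominant.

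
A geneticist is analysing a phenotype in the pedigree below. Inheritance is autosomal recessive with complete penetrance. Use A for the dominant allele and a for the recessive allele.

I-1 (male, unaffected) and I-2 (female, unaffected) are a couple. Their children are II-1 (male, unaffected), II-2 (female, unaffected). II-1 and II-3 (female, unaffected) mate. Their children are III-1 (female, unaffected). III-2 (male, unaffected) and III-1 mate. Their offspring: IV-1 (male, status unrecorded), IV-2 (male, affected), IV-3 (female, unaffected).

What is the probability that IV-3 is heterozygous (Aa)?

2/3

III-2 is unaffected so carries A and passed a to IV-2 (aa), so III-2 is Aa.
III-1 is unaffected so carries A and passed a to IV-2 (aa), so III-1 is Aa.
Their cross gives offspring ratios 1/4 AA : 1/2 Aa : 1/4 aa. Conditioning on IV-3 being unaffected, P(Aa) = 1/2 / 3/4 = 2/3.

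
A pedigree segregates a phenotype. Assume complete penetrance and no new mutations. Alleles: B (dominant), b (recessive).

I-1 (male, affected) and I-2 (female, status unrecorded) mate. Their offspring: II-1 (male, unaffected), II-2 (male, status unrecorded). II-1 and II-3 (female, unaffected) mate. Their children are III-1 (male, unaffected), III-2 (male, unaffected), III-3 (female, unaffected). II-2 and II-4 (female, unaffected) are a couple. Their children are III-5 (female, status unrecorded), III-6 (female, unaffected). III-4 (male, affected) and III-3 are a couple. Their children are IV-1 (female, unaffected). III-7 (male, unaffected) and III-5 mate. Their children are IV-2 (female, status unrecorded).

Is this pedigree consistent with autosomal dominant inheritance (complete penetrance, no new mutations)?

A consistent assignment under autosomal dominant exists: I-1 Bb, I-2 Bb, II-1 bb, II-2 Bb, II-3 bb, II-4 bb, III-1 bb, III-2 bb, III-3 bb, III-4 Bb, III-5 Bb, III-6 bb, III-7 bb, IV-1 bb, IV-2 Bb.
In this assignment every recorded phenotype matches its genotype and every non-founder's genotype is obtainable from its parents' genotypes, so the pedigree is consistent.

Yes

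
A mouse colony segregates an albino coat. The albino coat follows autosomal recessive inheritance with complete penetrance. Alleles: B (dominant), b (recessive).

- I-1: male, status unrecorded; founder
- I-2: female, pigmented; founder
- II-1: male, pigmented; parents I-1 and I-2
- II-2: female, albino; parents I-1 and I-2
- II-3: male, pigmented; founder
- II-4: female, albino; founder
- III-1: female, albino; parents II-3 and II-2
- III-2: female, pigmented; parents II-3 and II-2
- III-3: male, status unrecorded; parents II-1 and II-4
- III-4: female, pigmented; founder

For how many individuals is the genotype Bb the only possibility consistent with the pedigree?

3

Obligate heterozygotes: I-2 is pigmented so carries B and passed b to II-2 (bb), so I-2 is Bb; II-3 is pigmented so carries B and passed b to III-1 (bb), so II-3 is Bb; III-2 is pigmented so carries B and received b from II-2 (bb), so III-2 is Bb.
Every other individual is either homozygous by phenotype or has at least one consistent homozygous assignment, so the count is 3.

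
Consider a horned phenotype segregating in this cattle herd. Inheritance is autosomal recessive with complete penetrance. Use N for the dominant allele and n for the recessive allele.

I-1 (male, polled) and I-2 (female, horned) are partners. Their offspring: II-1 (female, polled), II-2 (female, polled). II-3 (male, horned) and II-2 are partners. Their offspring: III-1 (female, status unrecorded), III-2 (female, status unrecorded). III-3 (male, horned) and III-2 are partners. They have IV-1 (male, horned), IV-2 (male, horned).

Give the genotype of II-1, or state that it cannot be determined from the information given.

From phenotype alone, II-1 is NN or Nn.
II-1 is polled so carries N and received n from I-2 (nn), so II-1 is Nn.

Nn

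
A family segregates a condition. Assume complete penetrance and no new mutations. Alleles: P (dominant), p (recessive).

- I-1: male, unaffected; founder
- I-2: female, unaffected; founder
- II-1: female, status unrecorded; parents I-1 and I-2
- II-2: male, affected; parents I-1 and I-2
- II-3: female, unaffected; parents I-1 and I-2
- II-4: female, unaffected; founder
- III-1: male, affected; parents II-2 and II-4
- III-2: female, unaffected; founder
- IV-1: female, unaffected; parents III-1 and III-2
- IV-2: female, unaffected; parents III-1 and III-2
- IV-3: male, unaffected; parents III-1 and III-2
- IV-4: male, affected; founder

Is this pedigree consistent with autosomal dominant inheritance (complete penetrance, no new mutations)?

No

Under autosomal dominant, II-2 (affected, male) cannot arise from I-1 (unaffected) × I-2 (unaffected).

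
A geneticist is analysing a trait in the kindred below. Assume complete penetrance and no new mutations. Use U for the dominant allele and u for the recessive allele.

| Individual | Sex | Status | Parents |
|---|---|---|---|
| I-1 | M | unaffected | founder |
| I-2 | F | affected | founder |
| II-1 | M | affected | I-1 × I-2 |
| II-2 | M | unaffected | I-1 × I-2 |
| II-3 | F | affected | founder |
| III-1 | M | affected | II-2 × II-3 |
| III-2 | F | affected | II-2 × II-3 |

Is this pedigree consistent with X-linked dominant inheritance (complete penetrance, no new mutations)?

A consistent assignment under X-linked dominant exists: I-1 X^u Y, I-2 X^U X^u, II-1 X^U Y, II-2 X^u Y, II-3 X^U X^U, III-1 X^U Y, III-2 X^U X^u.
In this assignment every recorded phenotype matches its genotype and every non-founder's genotype is obtainable from its parents' genotypes, so the pedigree is consistent.

Yes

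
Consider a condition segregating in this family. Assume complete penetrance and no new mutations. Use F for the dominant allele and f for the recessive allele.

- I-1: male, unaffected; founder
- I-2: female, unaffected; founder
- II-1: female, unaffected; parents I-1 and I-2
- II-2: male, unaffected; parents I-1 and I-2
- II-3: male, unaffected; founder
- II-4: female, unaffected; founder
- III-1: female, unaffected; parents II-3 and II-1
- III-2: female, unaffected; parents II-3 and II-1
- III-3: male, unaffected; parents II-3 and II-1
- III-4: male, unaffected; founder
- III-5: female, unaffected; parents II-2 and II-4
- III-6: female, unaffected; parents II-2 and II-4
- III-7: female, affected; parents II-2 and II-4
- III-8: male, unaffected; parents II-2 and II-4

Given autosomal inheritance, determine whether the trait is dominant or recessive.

II-2 and II-4 are both unaffected yet have an affected child III-7. Under dominance, an affected child requires at least one affected parent, so the trait cannot be dominant.

recessive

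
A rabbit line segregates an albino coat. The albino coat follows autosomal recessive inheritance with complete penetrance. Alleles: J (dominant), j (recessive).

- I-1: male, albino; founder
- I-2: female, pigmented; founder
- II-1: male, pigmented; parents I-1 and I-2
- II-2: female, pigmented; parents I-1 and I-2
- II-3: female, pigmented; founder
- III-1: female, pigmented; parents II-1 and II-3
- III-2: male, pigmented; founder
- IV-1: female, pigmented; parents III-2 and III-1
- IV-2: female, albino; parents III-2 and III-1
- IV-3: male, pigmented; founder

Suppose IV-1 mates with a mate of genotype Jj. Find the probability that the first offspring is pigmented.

III-2 is pigmented so carries J and passed j to IV-2 (jj), so III-2 is Jj.
III-1 is pigmented so carries J and passed j to IV-2 (jj), so III-1 is Jj.
IV-1 is a pigmented offspring of III-2 (Jj) × III-1 (Jj), whose cross gives 1/4 JJ : 1/2 Jj : 1/4 jj; conditioning on being pigmented, IV-1 is JJ with probability 1/3, Jj with probability 2/3.
Summing over parental genotype combinations, P(offspring is pigmented) = 1/3·1 + 2/3·3/4 = 5/6.

5/6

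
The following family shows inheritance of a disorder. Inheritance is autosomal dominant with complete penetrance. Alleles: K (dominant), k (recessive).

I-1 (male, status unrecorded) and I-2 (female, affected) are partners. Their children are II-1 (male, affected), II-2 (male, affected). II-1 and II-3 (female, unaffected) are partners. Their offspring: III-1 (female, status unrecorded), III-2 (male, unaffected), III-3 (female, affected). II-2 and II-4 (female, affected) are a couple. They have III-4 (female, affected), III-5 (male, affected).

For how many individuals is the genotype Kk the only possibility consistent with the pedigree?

2

Obligate heterozygotes: II-1 is affected so carries K and passed k to III-2 (kk), so II-1 is Kk; III-3 is affected so carries K and received k from II-3 (kk), so III-3 is Kk.
Every other individual is either homozygous by phenotype or has at least one consistent homozygous assignment, so the count is 2.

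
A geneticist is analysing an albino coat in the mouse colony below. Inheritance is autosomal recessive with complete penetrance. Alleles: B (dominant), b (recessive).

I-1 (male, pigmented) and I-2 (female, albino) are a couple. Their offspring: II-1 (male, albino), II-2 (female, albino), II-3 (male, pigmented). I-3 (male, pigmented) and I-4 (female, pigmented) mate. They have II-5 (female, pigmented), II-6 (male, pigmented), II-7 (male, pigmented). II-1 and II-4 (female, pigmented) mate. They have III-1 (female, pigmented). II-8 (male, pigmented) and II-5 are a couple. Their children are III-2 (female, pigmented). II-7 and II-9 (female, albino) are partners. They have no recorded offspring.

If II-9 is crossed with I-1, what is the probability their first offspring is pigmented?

II-9 is albino, so II-9 is bb.
I-1 is pigmented so carries B and passed b to II-1 (bb), so I-1 is Bb.
The cross gives 1/2 Bb : 1/2 bb, so P(offspring is pigmented) = 1/2.

1/2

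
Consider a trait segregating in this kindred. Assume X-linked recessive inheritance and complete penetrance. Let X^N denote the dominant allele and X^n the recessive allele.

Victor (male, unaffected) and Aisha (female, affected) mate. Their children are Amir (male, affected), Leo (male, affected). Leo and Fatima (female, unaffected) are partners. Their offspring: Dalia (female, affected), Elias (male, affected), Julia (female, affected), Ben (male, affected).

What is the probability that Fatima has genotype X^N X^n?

1

Fatima is unaffected so carries N and passed n to Dalia (X^n X^n), so Fatima is X^N X^n, giving P(X^N X^n) = 1.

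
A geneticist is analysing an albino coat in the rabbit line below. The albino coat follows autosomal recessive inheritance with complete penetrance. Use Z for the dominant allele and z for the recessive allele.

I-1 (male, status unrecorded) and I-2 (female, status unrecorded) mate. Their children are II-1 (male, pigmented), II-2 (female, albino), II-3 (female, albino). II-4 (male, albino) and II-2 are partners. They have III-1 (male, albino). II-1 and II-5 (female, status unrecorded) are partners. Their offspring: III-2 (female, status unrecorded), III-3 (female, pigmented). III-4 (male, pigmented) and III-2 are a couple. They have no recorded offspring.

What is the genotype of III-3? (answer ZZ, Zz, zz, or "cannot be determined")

III-3's phenotype allows ZZ or Zz, and no parent or child forces a single allele at both positions; consistent genotype assignments exist with III-3 as ZZ or Zz.

cannot be determined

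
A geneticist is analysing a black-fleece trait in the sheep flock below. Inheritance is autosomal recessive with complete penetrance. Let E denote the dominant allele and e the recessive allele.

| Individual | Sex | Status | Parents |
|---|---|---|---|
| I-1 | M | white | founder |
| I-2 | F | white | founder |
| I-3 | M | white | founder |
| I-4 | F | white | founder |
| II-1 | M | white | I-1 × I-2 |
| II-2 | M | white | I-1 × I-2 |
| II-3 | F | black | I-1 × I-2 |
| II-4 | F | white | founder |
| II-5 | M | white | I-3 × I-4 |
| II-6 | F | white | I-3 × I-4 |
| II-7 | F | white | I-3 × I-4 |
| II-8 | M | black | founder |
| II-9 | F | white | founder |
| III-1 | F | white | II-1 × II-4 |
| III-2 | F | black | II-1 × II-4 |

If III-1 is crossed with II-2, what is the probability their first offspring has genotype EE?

II-1 is white so carries E and passed e to III-2 (ee), so II-1 is Ee.
II-4 is white so carries E and passed e to III-2 (ee), so II-4 is Ee.
III-1 is a white offspring of II-1 (Ee) × II-4 (Ee), whose cross gives 1/4 EE : 1/2 Ee : 1/4 ee; conditioning on being white, III-1 is EE with probability 1/3, Ee with probability 2/3.
I-1 is white so carries E and passed e to II-3 (ee), so I-1 is Ee.
I-2 is white so carries E and passed e to II-3 (ee), so I-2 is Ee.
II-2 is a white offspring of I-1 (Ee) × I-2 (Ee), whose cross gives 1/4 EE : 1/2 Ee : 1/4 ee; conditioning on being white, II-2 is EE with probability 1/3, Ee with probability 2/3.
Summing over parental genotype combinations, P(offspring has genotype EE) = 1/9·1 + 2/9·1/2 + 2/9·1/2 + 4/9·1/4 = 4/9.

4/9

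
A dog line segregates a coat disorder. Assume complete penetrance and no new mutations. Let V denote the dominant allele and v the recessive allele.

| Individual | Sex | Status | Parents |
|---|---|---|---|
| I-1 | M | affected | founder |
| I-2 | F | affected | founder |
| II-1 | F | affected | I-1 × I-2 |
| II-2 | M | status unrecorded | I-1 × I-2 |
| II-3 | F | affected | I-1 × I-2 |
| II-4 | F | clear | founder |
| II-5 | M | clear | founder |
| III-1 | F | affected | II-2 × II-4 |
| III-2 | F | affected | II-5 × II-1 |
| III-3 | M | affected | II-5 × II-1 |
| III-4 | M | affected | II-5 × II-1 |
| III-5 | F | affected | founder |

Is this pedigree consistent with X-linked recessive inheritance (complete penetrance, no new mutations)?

No

Under X-linked recessive, III-2 (affected, female) cannot arise from II-5 (clear) × II-1 (affected).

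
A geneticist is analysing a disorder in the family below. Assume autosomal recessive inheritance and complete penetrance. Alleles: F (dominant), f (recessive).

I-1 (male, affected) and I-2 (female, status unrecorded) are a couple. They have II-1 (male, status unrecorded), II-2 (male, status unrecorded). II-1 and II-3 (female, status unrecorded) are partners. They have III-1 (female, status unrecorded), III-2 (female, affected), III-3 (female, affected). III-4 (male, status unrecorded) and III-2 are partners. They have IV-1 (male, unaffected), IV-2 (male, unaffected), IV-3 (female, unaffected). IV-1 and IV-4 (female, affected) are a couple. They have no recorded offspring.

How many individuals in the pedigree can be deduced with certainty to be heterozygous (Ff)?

Obligate heterozygotes: IV-1 is unaffected so carries F and received f from III-2 (ff), so IV-1 is Ff; IV-2 is unaffected so carries F and received f from III-2 (ff), so IV-2 is Ff; IV-3 is unaffected so carries F and received f from III-2 (ff), so IV-3 is Ff.
Every other individual is either homozygous by phenotype or has at least one consistent homozygous assignment, so the count is 3.

3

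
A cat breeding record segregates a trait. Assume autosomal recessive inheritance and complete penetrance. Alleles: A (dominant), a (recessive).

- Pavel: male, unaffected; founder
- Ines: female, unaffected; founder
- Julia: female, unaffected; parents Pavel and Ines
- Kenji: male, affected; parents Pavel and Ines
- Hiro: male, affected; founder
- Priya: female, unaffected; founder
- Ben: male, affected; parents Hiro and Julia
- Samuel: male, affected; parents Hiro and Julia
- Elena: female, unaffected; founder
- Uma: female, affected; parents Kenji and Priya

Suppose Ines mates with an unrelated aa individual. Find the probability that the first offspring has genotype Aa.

1/2

Ines is unaffected so carries A and passed a to Kenji (aa), so Ines is Aa.
The cross gives 1/2 Aa : 1/2 aa, so P(offspring has genotype Aa) = 1/2.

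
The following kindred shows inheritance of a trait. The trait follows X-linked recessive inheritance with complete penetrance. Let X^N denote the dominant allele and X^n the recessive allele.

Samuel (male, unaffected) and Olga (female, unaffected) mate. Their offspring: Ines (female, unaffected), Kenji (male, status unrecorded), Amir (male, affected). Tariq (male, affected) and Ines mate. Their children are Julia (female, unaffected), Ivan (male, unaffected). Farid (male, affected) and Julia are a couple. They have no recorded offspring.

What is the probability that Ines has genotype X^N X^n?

1/5

Samuel is unaffected, so Samuel is X^N Y.
Olga is unaffected so carries N and passed n to Amir (X^n Y), so Olga is X^N X^n.
Their cross gives offspring ratios 1/2 X^N X^N : 1/2 X^N X^n. Conditioning on Ines being unaffected, P(X^N X^n) = 1/2 / 1 = 1/2 before taking Ines's own offspring into account.
Tariq is affected, so Tariq is X^n Y.
Now use Ines's offspring. Probability of each recorded status — unaffected daughter Julia: 1/2 if Ines is X^N X^n, 1 if X^N X^N; unaffected son Ivan: 1/2 if Ines is X^N X^n, 1 if X^N X^N.
Bayes: P(X^N X^n) = 1/2·1/4 / (1/2·1/4 + 1/2·1) = 1/5.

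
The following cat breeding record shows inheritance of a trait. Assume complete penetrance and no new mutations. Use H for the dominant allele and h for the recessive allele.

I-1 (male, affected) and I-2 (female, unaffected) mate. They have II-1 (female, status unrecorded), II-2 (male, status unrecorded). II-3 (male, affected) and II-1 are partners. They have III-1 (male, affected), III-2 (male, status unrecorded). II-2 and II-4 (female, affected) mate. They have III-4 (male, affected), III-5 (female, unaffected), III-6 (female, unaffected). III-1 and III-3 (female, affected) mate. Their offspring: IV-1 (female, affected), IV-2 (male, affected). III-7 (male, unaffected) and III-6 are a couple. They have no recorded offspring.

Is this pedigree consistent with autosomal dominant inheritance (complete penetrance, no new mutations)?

A consistent assignment under autosomal dominant exists: I-1 HH, I-2 hh, II-1 Hh, II-2 Hh, II-3 HH, II-4 Hh, III-1 HH, III-2 HH, III-3 HH, III-4 HH, III-5 hh, III-6 hh, III-7 hh, IV-1 HH, IV-2 HH.
In this assignment every recorded phenotype matches its genotype and every non-founder's genotype is obtainable from its parents' genotypes, so the pedigree is consistent.

Yes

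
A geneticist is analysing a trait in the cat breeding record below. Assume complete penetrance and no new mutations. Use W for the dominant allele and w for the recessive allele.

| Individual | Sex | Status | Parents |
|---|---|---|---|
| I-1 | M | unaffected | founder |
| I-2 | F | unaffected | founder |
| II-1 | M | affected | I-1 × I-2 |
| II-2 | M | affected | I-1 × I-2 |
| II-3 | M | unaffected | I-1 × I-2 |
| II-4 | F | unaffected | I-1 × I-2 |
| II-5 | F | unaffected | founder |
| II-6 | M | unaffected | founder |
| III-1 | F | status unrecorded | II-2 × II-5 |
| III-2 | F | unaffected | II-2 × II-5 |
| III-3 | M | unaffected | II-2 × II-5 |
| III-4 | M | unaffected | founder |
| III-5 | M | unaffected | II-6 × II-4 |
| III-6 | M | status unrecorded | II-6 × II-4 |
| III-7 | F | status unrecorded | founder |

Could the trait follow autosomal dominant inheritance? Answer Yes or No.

No

Under autosomal dominant, II-1 (affected, male) cannot arise from I-1 (unaffected) × I-2 (unaffected).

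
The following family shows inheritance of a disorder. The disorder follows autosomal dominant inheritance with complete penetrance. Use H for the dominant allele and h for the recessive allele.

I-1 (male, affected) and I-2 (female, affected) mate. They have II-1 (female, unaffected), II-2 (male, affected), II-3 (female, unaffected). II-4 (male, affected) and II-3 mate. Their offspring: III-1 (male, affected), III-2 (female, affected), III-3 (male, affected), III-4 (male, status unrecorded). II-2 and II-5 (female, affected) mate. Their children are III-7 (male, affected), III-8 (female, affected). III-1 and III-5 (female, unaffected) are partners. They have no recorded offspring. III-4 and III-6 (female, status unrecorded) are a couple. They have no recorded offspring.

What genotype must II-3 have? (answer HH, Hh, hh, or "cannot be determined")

II-3 is unaffected, so II-3 is hh.

hh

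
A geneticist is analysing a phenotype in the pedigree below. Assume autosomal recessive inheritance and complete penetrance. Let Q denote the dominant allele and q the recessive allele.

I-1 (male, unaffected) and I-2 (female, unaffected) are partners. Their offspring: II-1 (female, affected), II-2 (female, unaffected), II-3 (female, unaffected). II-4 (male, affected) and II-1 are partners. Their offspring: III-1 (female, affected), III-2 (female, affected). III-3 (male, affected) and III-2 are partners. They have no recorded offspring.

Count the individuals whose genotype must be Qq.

Obligate heterozygotes: I-1 is unaffected so carries Q and passed q to II-1 (qq), so I-1 is Qq; I-2 is unaffected so carries Q and passed q to II-1 (qq), so I-2 is Qq.
Every other individual is either homozygous by phenotype or has at least one consistent homozygous assignment, so the count is 2.

2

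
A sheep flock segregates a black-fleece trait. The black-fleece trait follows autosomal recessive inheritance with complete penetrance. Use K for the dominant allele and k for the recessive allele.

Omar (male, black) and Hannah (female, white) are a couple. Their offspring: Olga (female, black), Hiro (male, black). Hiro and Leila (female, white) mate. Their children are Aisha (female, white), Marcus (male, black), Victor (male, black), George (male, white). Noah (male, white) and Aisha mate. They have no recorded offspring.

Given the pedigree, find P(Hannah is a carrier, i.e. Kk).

1

Hannah is white so carries K and passed k to Olga (kk), so Hannah is Kk, giving P(Kk) = 1.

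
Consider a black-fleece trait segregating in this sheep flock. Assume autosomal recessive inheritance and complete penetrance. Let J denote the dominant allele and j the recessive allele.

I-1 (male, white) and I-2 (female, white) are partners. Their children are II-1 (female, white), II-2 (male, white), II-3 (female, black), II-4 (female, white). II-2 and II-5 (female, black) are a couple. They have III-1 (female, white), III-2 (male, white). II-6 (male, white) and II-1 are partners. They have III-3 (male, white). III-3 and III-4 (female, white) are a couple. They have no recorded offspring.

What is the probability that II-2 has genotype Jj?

I-1 is white so carries J and passed j to II-3 (jj), so I-1 is Jj.
I-2 is white so carries J and passed j to II-3 (jj), so I-2 is Jj.
Their cross gives offspring ratios 1/4 JJ : 1/2 Jj : 1/4 jj. Conditioning on II-2 being white, P(Jj) = 1/2 / 3/4 = 2/3 before taking II-2's own offspring into account.
II-5 is black, so II-5 is jj.
Now use II-2's offspring. Probability of each recorded status — white daughter III-1: 1/2 if II-2 is Jj, 1 if JJ; white son III-2: 1/2 if II-2 is Jj, 1 if JJ.
Bayes: P(Jj) = 2/3·1/4 / (2/3·1/4 + 1/3·1) = 1/3.

1/3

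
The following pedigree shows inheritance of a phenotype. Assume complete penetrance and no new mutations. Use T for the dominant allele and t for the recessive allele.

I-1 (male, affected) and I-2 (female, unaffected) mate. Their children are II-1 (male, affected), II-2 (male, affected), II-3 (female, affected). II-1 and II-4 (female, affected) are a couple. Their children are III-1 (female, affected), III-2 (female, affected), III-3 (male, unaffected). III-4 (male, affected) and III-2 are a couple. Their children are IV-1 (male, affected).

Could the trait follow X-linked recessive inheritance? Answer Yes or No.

No

Under X-linked recessive, III-3 (unaffected, male) cannot arise from II-1 (affected) × II-4 (affected).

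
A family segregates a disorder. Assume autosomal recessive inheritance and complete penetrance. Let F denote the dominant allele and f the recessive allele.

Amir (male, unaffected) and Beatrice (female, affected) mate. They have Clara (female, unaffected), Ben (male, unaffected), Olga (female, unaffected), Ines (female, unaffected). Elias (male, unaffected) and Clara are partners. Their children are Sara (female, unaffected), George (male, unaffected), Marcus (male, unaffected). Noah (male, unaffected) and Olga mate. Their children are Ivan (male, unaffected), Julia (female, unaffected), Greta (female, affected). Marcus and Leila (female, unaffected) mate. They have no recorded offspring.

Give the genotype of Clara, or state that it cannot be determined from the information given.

From phenotype alone, Clara is FF or Ff.
Clara is unaffected so carries F and received f from Beatrice (ff), so Clara is Ff.

Ff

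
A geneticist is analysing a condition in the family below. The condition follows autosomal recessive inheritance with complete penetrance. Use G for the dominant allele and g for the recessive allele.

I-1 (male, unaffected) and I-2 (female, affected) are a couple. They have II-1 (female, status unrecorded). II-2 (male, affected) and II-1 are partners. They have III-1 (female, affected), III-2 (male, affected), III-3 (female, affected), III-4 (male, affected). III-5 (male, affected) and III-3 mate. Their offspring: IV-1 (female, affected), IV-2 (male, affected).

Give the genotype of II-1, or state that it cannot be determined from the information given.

II-1's phenotype is unrecorded, and no parent or child forces a single allele at both positions; consistent genotype assignments exist with II-1 as Gg or gg.

cannot be determined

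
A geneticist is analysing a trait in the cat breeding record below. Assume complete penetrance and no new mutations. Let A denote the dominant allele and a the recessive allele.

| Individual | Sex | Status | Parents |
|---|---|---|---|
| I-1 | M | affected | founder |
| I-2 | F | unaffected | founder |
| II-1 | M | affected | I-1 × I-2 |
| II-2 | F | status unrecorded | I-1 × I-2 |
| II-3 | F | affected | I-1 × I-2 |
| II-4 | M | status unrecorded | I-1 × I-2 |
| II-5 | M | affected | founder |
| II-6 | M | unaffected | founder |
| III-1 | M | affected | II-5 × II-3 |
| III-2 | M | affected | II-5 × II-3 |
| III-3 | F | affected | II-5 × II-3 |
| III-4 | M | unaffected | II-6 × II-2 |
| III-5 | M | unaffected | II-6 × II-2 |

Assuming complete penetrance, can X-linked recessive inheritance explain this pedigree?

Yes

A consistent assignment under X-linked recessive exists: I-1 X^a Y, I-2 X^A X^a, II-1 X^a Y, II-2 X^A X^a, II-3 X^a X^a, II-4 X^A Y, II-5 X^a Y, II-6 X^A Y, III-1 X^a Y, III-2 X^a Y, III-3 X^a X^a, III-4 X^A Y, III-5 X^A Y.
In this assignment every recorded phenotype matches its genotype and every non-founder's genotype is obtainable from its parents' genotypes, so the pedigree is consistent.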